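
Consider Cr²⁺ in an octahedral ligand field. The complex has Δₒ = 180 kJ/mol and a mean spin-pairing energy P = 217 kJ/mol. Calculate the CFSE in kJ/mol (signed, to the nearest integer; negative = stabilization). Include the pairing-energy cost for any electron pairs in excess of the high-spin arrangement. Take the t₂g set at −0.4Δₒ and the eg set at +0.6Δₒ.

Cr is in group 6, so Cr²⁺ is d⁴ (6 − 2 = 4).
With Δₒ < P the complex is high-spin.
Filling d⁴ accordingly: t₂g³ eg¹.
Orbital CFSE = -0.6Δₒ = -0.6 × 180 = -108 kJ/mol.
High-spin has no excess pairs, so no pairing correction applies.

-108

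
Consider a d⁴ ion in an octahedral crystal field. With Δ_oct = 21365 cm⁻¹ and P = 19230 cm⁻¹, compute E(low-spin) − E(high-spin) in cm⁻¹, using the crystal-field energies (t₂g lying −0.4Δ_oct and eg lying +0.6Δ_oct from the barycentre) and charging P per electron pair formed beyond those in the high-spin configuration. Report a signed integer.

-2135

High-spin: t₂g³ eg¹, CFSE = -0.6Δ_oct = -12819 cm⁻¹.
For low-spin the configuration is t₂g⁴ eg⁰: orbital energy -1.6 × 21365 = -34184 cm⁻¹, and 1 additional pair relative to high-spin adds 19230 cm⁻¹, giving -14954 cm⁻¹.
The difference is -14954 − (-12819) = -2135 cm⁻¹, so low-spin lies lower.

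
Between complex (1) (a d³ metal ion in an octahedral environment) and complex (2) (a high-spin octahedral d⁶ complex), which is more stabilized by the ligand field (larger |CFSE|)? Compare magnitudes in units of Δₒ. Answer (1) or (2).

(1): t₂g³ eg⁰, CFSE = -1.2Δₒ.
(2): t₂g⁴ eg², CFSE = -0.4Δₒ.
So (1) has the larger |CFSE|.

(1)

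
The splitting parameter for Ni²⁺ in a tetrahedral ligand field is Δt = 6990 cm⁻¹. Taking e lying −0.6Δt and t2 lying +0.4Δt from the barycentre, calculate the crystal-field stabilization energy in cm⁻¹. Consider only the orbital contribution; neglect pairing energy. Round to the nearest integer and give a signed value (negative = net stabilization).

-5592

Ni is in group 10, so Ni²⁺ is d⁸ (10 − 2 = 8).
Tetrahedral fields are weak (Δₜ ≈ 4/9 Δₒ), so electrons fill high-spin.
The d⁸ electrons fill as e^4 t2^4.
CFSE(orbital) = 4×(-0.6Δt) + 4×(0.4Δt) = -0.8Δt; with Δt = 6990 cm⁻¹ that is -5592 cm⁻¹.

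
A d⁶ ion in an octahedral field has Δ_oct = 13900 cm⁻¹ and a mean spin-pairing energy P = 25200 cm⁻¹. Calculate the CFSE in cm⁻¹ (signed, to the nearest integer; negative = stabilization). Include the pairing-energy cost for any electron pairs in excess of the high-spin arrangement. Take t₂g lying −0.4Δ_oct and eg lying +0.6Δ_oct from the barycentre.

Δ_oct < P, so pairing is avoided: the ground state is high-spin.
Filling d⁶ accordingly: t₂g⁴ eg².
Orbital CFSE = -0.4Δ_oct = -0.4 × 13900 = -5560 cm⁻¹.
High-spin has no excess pairs, so no pairing correction applies.

-5560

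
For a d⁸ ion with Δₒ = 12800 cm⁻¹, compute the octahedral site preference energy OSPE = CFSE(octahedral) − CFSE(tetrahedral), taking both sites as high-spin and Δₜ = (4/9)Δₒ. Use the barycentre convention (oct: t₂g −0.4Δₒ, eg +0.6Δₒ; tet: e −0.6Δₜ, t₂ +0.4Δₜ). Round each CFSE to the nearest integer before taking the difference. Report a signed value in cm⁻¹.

-10809

In an octahedral site d⁸ (HS) is t2g^6 e_g^2, giving CFSE(oct) = -1.2Δₒ = -15360 cm⁻¹.
Tetrahedral e^4 t2^4 gives -0.8Δₜ = -0.8 × (4/9) × 12800 = -4551 cm⁻¹.
OSPE = CFSE(oct) − CFSE(tet) = -15360 − (-4551) = -10809 cm⁻¹.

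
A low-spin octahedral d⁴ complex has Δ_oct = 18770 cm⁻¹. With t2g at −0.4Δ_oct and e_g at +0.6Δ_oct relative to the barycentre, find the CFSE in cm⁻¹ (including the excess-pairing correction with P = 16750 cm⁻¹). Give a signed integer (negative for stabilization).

Configuration: t2g^4 e_g^0.
Orbital CFSE = 4(-0.4) + 0(0.6) = -1.6Δ_oct = -1.6 × 18770 = -30032 cm⁻¹.
High-spin d⁴ would be t2g^3 e_g^1 with 0 pairs; low-spin has 1, so 1 excess pair costs +1P = +16750 cm⁻¹.
Overall CFSE = -30032 + 16750 = -13282 cm⁻¹.

-13282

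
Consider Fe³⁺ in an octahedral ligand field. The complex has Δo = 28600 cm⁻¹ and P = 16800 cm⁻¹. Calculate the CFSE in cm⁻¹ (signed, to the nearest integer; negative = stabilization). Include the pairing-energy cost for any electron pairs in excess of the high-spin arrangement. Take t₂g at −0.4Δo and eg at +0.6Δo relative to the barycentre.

-23600

Fe³⁺: group 8, so d-count = 8 − 3 = 5.
Here Δo > P (28600 > 16800), so the low-spin state is favoured.
Configuration: t₂g⁵ eg⁰.
Orbital CFSE = -2.0Δo = -2.0 × 28600 = -57200 cm⁻¹.
Excess pairs vs high-spin: 2 − 0 = 2; pairing cost = +33600 cm⁻¹.
Net CFSE = -57200 + 33600 = -23600 cm⁻¹.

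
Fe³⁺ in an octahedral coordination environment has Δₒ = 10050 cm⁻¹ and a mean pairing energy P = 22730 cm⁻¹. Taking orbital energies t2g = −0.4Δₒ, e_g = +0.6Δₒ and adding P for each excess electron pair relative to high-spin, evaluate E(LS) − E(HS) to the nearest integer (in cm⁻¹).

25360

Group 8 minus oxidation state +3 gives a d⁵ configuration for Fe³⁺.
High-spin d⁵ fills as t2g^3 e_g^2 with CFSE 3(−0.4) + 2(+0.6) = 0.0Δₒ = 0 cm⁻¹.
Low-spin t2g^5 e_g^0 gives -2.0Δₒ = -20100 cm⁻¹, but forming 2 extra pairs costs 2P = 45460 cm⁻¹, so E(LS) = -20100 + 45460 = 25360 cm⁻¹.
The difference is 25360 − (0) = 25360 cm⁻¹, so high-spin lies lower.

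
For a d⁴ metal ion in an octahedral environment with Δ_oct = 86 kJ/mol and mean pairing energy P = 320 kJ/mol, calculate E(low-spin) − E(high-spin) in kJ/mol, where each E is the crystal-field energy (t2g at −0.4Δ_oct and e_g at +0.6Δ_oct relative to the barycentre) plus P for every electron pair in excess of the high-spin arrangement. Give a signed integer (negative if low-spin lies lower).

234

High-spin: t2g^3 e_g^1, CFSE = -0.6Δ_oct = -52 kJ/mol.
For low-spin the configuration is t2g^4 e_g^0: orbital energy -1.6 × 86 = -138 kJ/mol, and 1 additional pair relative to high-spin adds 320 kJ/mol, giving 182 kJ/mol.
The difference is 182 − (-52) = 234 kJ/mol, so high-spin lies lower.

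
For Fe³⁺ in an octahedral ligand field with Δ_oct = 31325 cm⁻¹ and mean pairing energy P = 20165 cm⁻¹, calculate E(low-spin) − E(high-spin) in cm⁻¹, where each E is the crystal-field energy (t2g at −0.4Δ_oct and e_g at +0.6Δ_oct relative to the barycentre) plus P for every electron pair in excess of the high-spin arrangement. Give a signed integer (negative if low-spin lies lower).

Fe sits in group 8; removing 3 electrons leaves Fe³⁺ with 8 − 3 = 5 d electrons.
High-spin: t2g^3 e_g^2, CFSE = 0.0Δ_oct = 0 cm⁻¹.
Low-spin: t2g^5 e_g^0, orbital CFSE = -2.0Δ_oct = -62650 cm⁻¹; plus 2 excess pairs × P = +40330 cm⁻¹; total -22320 cm⁻¹.
E(LS) − E(HS) = -22320 − (0) = -22320 cm⁻¹.

-22320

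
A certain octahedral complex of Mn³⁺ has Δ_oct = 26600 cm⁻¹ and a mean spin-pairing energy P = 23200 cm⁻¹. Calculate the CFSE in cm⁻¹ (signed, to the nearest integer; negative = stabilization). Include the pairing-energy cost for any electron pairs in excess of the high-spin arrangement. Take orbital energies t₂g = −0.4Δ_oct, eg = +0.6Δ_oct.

Mn sits in group 7; removing 3 electrons leaves Mn³⁺ with 7 − 3 = 4 d electrons.
Δ_oct > P, so pairing is preferred: the ground state is low-spin.
Configuration: t₂g⁴ eg⁰.
Orbital CFSE = -1.6Δ_oct = -1.6 × 26600 = -42560 cm⁻¹.
Excess pairs vs high-spin: 1 − 0 = 1; pairing cost = +23200 cm⁻¹.
Net CFSE = -42560 + 23200 = -19360 cm⁻¹.

-19360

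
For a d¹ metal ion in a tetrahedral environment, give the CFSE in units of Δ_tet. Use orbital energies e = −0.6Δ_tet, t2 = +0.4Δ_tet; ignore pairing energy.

-0.6 Δ_tet

Tetrahedral fields are weak (Δₜ ≈ 4/9 Δₒ), so electrons fill high-spin.
Configuration: e^1 t2^0.
CFSE = 1(-0.6Δ_tet) + 0(0.4Δ_tet) = -0.6Δ_tet + 0.0Δ_tet = -0.6Δ_tet.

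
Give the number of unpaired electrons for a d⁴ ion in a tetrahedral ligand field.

Tetrahedral fields are weak (Δₜ ≈ 4/9 Δₒ), so electrons fill high-spin.
Configuration: e^2 t2^2, giving 4 unpaired electrons.

4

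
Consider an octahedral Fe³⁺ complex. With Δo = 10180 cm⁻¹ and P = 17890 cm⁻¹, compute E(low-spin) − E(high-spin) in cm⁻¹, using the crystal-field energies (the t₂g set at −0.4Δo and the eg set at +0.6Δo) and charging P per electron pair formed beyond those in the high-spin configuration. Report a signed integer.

15420

Fe is in group 8, so Fe³⁺ is d⁵ (8 − 3 = 5).
High-spin d⁵ fills as t₂g³ eg² with CFSE 3(−0.4) + 2(+0.6) = 0.0Δo = 0 cm⁻¹.
Low-spin t₂g⁵ eg⁰ gives -2.0Δo = -20360 cm⁻¹, but forming 2 extra pairs costs 2P = 35780 cm⁻¹, so E(LS) = -20360 + 35780 = 15420 cm⁻¹.
Thus E(LS) − E(HS) = 15420 cm⁻¹.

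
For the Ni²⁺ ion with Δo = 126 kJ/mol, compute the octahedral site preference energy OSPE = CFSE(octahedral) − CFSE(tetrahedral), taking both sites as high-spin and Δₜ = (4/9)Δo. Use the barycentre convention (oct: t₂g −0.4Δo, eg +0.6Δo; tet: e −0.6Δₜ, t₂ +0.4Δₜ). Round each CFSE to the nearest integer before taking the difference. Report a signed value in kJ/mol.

-106

Ni²⁺: group 10, so d-count = 10 − 2 = 8.
Octahedral high-spin t2g^6 e_g^2: CFSE = -1.2 × 126 = -151 kJ/mol.
In a tetrahedral site the filling is e^4 t2^4: CFSE(tet) = -0.8Δₜ = -0.8 × (4/9)(126) = -45 kJ/mol.
Subtracting, OSPE = -151 − (-45) = -106 kJ/mol.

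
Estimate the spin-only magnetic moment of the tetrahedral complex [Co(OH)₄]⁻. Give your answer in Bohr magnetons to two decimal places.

Each OH⁻ contributes -1; 4 × (-1) = -4. With overall charge -1, Co is in the +3 oxidation state.
Co³⁺: group 9, so d-count = 9 − 3 = 6.
Tetrahedral splitting is small, so the complex is high-spin.
Configuration: e³ t₂³ → 4 unpaired electrons.
μ(spin-only) = √[4(4+2)] = √24 ≈ 4.90 Bohr magnetons.

4.90 Bohr magnetons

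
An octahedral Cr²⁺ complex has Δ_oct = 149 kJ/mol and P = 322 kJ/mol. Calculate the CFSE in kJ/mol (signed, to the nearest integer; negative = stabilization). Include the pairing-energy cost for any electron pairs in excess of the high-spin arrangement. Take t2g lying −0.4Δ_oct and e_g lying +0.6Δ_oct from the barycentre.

-89

Cr is in group 6, so Cr²⁺ is d⁴ (6 − 2 = 4).
Δ_oct < P, so pairing is avoided: the ground state is high-spin.
That gives t2g^3 e_g^1.
Orbital CFSE = -0.6Δ_oct = -0.6 × 149 = -89 kJ/mol.
High-spin has no excess pairs, so no pairing correction applies.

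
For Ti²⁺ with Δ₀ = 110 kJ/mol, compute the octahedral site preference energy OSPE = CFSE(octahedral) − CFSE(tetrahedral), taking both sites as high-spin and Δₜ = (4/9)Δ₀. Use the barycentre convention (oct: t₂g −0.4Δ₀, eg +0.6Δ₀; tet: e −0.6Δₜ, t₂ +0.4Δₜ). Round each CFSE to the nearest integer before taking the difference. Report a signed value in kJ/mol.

-29

Ti²⁺: group 4, so d-count = 4 − 2 = 2.
Octahedral (high-spin): t2g^2 e_g^0, CFSE = 2(−0.4) + 0(+0.6) = -0.8Δ₀ = -0.8 × 110 = -88 kJ/mol.
In a tetrahedral site the filling is e^2 t2^0: CFSE(tet) = -1.2Δₜ = -1.2 × (4/9)(110) = -59 kJ/mol.
OSPE = -88 − (-59) = -29 kJ/mol.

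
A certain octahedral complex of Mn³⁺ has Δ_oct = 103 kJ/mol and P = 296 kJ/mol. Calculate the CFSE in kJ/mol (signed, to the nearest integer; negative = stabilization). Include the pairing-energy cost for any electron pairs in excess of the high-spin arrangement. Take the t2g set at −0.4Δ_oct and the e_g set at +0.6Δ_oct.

Mn is in group 7, so Mn³⁺ is d⁴ (7 − 3 = 4).
Here Δ_oct < P (103 < 296), so the high-spin state is favoured.
That gives t2g^3 e_g^1.
Orbital CFSE = -0.6Δ_oct = -0.6 × 103 = -62 kJ/mol.
High-spin has no excess pairs, so no pairing correction applies.

-62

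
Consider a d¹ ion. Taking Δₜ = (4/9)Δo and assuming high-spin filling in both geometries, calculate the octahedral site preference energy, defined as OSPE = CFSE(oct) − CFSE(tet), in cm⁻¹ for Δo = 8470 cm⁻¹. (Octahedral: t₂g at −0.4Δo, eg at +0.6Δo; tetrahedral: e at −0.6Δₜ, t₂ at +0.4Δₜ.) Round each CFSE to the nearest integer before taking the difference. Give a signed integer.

Octahedral (high-spin): t₂g¹ eg⁰, CFSE = 1(−0.4) + 0(+0.6) = -0.4Δo = -0.4 × 8470 = -3388 cm⁻¹.
Tetrahedral: e¹ t₂⁰, CFSE = 1(−0.6) + 0(+0.4) = -0.6Δₜ = -0.6 × (4/9) × 8470 = -2259 cm⁻¹.
OSPE = CFSE(oct) − CFSE(tet) = -3388 − (-2259) = -1129 cm⁻¹.

-1129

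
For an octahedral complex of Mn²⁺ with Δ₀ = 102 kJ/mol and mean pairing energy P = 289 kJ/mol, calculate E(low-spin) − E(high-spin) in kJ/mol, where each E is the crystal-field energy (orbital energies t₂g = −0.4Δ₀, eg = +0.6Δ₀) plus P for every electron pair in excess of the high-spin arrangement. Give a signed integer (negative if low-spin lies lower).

374

Mn²⁺: group 7, so d-count = 7 − 2 = 5.
High-spin: t₂g³ eg², CFSE = 0.0Δ₀ = 0 kJ/mol.
Low-spin: t₂g⁵ eg⁰, orbital CFSE = -2.0Δ₀ = -204 kJ/mol; plus 2 excess pairs × P = +578 kJ/mol; total 374 kJ/mol.
Thus E(LS) − E(HS) = 374 kJ/mol.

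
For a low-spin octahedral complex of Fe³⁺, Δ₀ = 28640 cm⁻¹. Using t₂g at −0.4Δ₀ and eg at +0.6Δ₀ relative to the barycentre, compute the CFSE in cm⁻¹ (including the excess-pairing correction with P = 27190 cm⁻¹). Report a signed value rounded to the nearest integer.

Group 8 minus oxidation state +3 gives a d⁵ configuration for Fe³⁺.
The d⁵ electrons fill as t₂g⁵ eg⁰.
Orbital CFSE = 5(-0.4) + 0(0.6) = -2.0Δ₀ = -2.0 × 28640 = -57280 cm⁻¹.
High-spin d⁵ would be t₂g³ eg² with 0 pairs; low-spin has 2, so 2 excess pairs cost +2P = +54380 cm⁻¹.
Overall CFSE = -57280 + 54380 = -2900 cm⁻¹.

-2900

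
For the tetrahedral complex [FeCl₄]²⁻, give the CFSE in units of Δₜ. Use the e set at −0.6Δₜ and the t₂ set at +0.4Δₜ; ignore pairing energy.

-0.6 Δₜ

Each Cl⁻ contributes -1; 4 × (-1) = -4. With overall charge -2, Fe is in the +2 oxidation state.
Group 8 minus oxidation state +2 gives a d⁶ configuration for Fe²⁺.
Tetrahedral fields are weak (Δₜ ≈ 4/9 Δₒ), so electrons fill high-spin.
Configuration: e³ t₂³.
CFSE = 3(-0.6Δₜ) + 3(0.4Δₜ) = -1.8Δₜ + 1.2Δₜ = -0.6Δₜ.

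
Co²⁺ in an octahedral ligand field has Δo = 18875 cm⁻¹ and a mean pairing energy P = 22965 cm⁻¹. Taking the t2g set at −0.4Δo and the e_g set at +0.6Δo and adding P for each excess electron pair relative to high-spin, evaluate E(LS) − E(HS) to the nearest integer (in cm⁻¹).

4090

Co²⁺: group 9, so d-count = 9 − 2 = 7.
In the high-spin limit (t2g^5 e_g^2) the orbital term is -0.8Δo = -15100 cm⁻¹, with no excess pairing.
Low-spin: t2g^6 e_g^1, orbital CFSE = -1.8Δo = -33975 cm⁻¹; plus 1 excess pair × P = +22965 cm⁻¹; total -11010 cm⁻¹.
E(LS) − E(HS) = -11010 − (-15100) = 4090 cm⁻¹.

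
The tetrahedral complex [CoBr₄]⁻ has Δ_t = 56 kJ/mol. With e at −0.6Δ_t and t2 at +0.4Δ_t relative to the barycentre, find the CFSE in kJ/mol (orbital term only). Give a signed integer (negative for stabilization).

Each Br⁻ contributes -1; 4 × (-1) = -4. With overall charge -1, Co is in the +3 oxidation state.
Co³⁺: group 9, so d-count = 9 − 3 = 6.
Tetrahedral fields are weak (Δₜ ≈ 4/9 Δₒ), so electrons fill high-spin.
The d⁶ electrons fill as e^3 t2^3.
Orbital CFSE = 3(-0.6) + 3(0.4) = -0.6Δ_t = -0.6 × 56 = -34 kJ/mol.

-34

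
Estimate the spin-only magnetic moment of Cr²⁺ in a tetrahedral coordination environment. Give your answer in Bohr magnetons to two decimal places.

Cr²⁺: group 6, so d-count = 6 − 2 = 4.
Tetrahedral fields are weak (Δₜ ≈ 4/9 Δₒ), so electrons fill high-spin.
Configuration: e^2 t2^2 → 4 unpaired electrons.
μ(spin-only) = √[4(4+2)] = √24 ≈ 4.90 Bohr magnetons.

4.90 Bohr magnetons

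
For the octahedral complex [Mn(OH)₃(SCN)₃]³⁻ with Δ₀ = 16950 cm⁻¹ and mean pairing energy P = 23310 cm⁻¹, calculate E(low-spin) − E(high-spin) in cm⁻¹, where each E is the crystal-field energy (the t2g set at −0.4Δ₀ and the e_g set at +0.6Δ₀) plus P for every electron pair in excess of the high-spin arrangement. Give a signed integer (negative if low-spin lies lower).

6360

Ligand charges: 3×(-1) from OH⁻ and 3×(-1) from SCN⁻ sum to -6; with overall charge -3, Mn is +3.
Mn is in group 7, so Mn³⁺ is d⁴ (7 − 3 = 4).
High-spin: t2g^3 e_g^1, CFSE = -0.6Δ₀ = -10170 cm⁻¹.
For low-spin the configuration is t2g^4 e_g^0: orbital energy -1.6 × 16950 = -27120 cm⁻¹, and 1 additional pair relative to high-spin adds 23310 cm⁻¹, giving -3810 cm⁻¹.
Thus E(LS) − E(HS) = 6360 cm⁻¹.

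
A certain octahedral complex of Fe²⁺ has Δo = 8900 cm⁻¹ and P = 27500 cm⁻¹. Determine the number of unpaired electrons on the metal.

Fe sits in group 8; removing 2 electrons leaves Fe²⁺ with 8 − 2 = 6 d electrons.
With Δo < P the complex is high-spin.
Filling d⁶ accordingly: t₂g⁴ eg².
Unpaired electrons: 4.

4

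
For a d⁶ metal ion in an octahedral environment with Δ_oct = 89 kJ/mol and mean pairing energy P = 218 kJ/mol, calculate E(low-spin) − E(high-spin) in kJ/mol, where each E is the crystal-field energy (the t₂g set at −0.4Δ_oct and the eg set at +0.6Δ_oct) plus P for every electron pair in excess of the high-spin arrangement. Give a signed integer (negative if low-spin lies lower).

High-spin d⁶ fills as t₂g⁴ eg² with CFSE 4(−0.4) + 2(+0.6) = -0.4Δ_oct = -36 kJ/mol.
For low-spin the configuration is t₂g⁶ eg⁰: orbital energy -2.4 × 89 = -214 kJ/mol, and 2 additional pairs relative to high-spin add 436 kJ/mol, giving 222 kJ/mol.
The difference is 222 − (-36) = 258 kJ/mol, so high-spin lies lower.

258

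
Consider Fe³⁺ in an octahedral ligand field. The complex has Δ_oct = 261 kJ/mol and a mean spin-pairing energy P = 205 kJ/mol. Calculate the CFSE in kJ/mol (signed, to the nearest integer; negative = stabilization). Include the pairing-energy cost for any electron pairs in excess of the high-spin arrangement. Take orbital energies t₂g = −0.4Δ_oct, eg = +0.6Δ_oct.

-112

Fe sits in group 8; removing 3 electrons leaves Fe³⁺ with 8 − 3 = 5 d electrons.
Here Δ_oct > P (261 > 205), so the low-spin state is favoured.
That gives t₂g⁵ eg⁰.
Orbital CFSE = -2.0Δ_oct = -2.0 × 261 = -522 kJ/mol.
Excess pairs vs high-spin: 2 − 0 = 2; pairing cost = +410 kJ/mol.
Net CFSE = -522 + 410 = -112 kJ/mol.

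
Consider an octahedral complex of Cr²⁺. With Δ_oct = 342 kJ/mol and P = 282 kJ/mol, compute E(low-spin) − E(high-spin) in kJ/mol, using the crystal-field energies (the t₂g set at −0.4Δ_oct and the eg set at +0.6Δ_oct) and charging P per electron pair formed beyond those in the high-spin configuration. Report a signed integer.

-60

Cr is in group 6, so Cr²⁺ is d⁴ (6 − 2 = 4).
High-spin d⁴ fills as t₂g³ eg¹ with CFSE 3(−0.4) + 1(+0.6) = -0.6Δ_oct = -205 kJ/mol.
Low-spin t₂g⁴ eg⁰ gives -1.6Δ_oct = -547 kJ/mol, but forming 1 extra pair costs 1P = 282 kJ/mol, so E(LS) = -547 + 282 = -265 kJ/mol.
Thus E(LS) − E(HS) = -60 kJ/mol.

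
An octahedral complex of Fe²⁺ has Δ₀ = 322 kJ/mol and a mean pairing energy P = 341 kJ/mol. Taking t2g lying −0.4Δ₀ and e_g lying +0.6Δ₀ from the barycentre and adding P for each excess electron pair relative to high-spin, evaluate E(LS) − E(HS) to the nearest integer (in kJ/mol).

Fe is in group 8, so Fe²⁺ is d⁶ (8 − 2 = 6).
High-spin d⁶ fills as t2g^4 e_g^2 with CFSE 4(−0.4) + 2(+0.6) = -0.4Δ₀ = -129 kJ/mol.
For low-spin the configuration is t2g^6 e_g^0: orbital energy -2.4 × 322 = -773 kJ/mol, and 2 additional pairs relative to high-spin add 682 kJ/mol, giving -91 kJ/mol.
The difference is -91 − (-129) = 38 kJ/mol, so high-spin lies lower.

38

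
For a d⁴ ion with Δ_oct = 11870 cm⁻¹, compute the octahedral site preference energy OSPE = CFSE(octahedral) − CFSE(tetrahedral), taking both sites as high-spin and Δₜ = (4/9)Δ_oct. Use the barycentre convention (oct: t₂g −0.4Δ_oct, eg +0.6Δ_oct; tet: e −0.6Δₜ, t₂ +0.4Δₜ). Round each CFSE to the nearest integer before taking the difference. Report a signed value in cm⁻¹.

Octahedral high-spin t₂g³ eg¹: CFSE = -0.6 × 11870 = -7122 cm⁻¹.
Tetrahedral e² t₂² gives -0.4Δₜ = -0.4 × (4/9) × 11870 = -2110 cm⁻¹.
OSPE = CFSE(oct) − CFSE(tet) = -7122 − (-2110) = -5012 cm⁻¹.

-5012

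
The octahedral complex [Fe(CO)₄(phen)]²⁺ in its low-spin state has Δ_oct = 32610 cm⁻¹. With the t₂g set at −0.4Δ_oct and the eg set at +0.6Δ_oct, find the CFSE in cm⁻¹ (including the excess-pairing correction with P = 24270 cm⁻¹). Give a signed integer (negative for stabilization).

Ligand charges: 4×(+0) from CO and 1×(+0) from phen sum to +0; with overall charge +2, Fe is +2.
Fe²⁺: group 8, so d-count = 8 − 2 = 6.
Configuration: t₂g⁶ eg⁰.
Orbital CFSE = 6(-0.4) + 0(0.6) = -2.4Δ_oct = -2.4 × 32610 = -78264 cm⁻¹.
Relative to high-spin t₂g⁴ eg² (1 paired), the low-spin configuration has 2 additional pairs, contributing +2 × 24270 = +48540 cm⁻¹.
Combining: -78264 + 48540 = -29724 cm⁻¹.

-29724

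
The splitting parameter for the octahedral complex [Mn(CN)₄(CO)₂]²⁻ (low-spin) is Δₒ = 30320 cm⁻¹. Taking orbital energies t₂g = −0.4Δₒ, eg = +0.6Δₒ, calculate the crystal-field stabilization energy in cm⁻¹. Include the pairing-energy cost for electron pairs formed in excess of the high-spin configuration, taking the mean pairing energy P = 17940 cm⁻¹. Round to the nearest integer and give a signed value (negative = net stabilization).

Ligand charges: 4×(-1) from CN⁻ and 2×(+0) from CO sum to -4; with overall charge -2, Mn is +2.
Mn is in group 7, so Mn²⁺ is d⁵ (7 − 2 = 5).
Electron filling gives t₂g⁵ eg⁰.
The orbital stabilization is -2.0Δₒ = -2.0 × 30320 = -60640 cm⁻¹.
Pairing penalty: 2 pairs vs 0 in the high-spin reference → 2 extra × P = 35880 cm⁻¹.
Net CFSE = -60640 + 35880 = -24760 cm⁻¹.

-24760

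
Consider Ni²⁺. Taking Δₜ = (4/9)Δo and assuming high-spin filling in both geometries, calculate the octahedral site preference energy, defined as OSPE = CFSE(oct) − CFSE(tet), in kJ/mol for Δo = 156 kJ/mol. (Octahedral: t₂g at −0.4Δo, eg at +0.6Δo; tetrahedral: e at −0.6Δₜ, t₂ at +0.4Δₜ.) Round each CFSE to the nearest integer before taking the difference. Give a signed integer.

Ni is in group 10, so Ni²⁺ is d⁸ (10 − 2 = 8).
Octahedral high-spin t2g^6 e_g^2: CFSE = -1.2 × 156 = -187 kJ/mol.
Tetrahedral: e^4 t2^4, CFSE = 4(−0.6) + 4(+0.4) = -0.8Δₜ = -0.8 × (4/9) × 156 = -55 kJ/mol.
Subtracting, OSPE = -187 − (-55) = -132 kJ/mol.

-132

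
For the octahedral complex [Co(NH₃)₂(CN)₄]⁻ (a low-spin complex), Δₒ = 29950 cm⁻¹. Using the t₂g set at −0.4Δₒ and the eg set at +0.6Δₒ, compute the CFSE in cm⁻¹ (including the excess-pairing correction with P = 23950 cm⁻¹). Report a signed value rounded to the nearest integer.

Ligand charges: 2×(+0) from NH₃ and 4×(-1) from CN⁻ sum to -4; with overall charge -1, Co is +3.
Co is in group 9, so Co³⁺ is d⁶ (9 − 3 = 6).
Electron filling gives t₂g⁶ eg⁰.
CFSE(orbital) = 6×(-0.4Δₒ) + 0×(0.6Δₒ) = -2.4Δₒ; with Δₒ = 29950 cm⁻¹ that is -71880 cm⁻¹.
Relative to high-spin t₂g⁴ eg² (1 paired), the low-spin configuration has 2 additional pairs, contributing +2 × 23950 = +47900 cm⁻¹.
Combining: -71880 + 47900 = -23980 cm⁻¹.

-23980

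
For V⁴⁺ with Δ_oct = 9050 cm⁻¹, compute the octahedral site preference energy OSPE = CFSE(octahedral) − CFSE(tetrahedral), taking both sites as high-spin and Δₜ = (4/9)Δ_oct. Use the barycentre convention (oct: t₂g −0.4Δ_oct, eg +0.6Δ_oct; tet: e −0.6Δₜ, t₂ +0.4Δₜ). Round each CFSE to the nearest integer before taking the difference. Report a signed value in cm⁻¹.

V⁴⁺: group 5, so d-count = 5 − 4 = 1.
Octahedral (high-spin): t₂g¹ eg⁰, CFSE = 1(−0.4) + 0(+0.6) = -0.4Δ_oct = -0.4 × 9050 = -3620 cm⁻¹.
In a tetrahedral site the filling is e¹ t₂⁰: CFSE(tet) = -0.6Δₜ = -0.6 × (4/9)(9050) = -2413 cm⁻¹.
OSPE = CFSE(oct) − CFSE(tet) = -3620 − (-2413) = -1207 cm⁻¹.

-1207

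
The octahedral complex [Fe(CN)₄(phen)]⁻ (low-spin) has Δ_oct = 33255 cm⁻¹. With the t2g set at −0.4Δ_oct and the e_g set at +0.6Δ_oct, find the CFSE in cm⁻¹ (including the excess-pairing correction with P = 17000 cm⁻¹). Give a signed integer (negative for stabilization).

-32510

Ligand charges: 4×(-1) from CN⁻ and 1×(+0) from phen sum to -4; with overall charge -1, Fe is +3.
Fe sits in group 8; removing 3 electrons leaves Fe³⁺ with 8 − 3 = 5 d electrons.
Configuration: t2g^5 e_g^0.
CFSE(orbital) = 5×(-0.4Δ_oct) + 0×(0.6Δ_oct) = -2.0Δ_oct; with Δ_oct = 33255 cm⁻¹ that is -66510 cm⁻¹.
High-spin d⁵ would be t2g^3 e_g^2 with 0 pairs; low-spin has 2, so 2 excess pairs cost +2P = +34000 cm⁻¹.
Net CFSE = -66510 + 34000 = -32510 cm⁻¹.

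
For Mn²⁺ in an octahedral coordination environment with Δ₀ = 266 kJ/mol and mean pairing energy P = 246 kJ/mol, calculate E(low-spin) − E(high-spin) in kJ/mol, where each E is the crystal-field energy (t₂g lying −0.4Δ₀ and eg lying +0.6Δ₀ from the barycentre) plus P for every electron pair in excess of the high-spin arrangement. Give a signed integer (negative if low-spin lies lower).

-40

Mn sits in group 7; removing 2 electrons leaves Mn²⁺ with 7 − 2 = 5 d electrons.
High-spin: t₂g³ eg², CFSE = 0.0Δ₀ = 0 kJ/mol.
Low-spin t₂g⁵ eg⁰ gives -2.0Δ₀ = -532 kJ/mol, but forming 2 extra pairs costs 2P = 492 kJ/mol, so E(LS) = -532 + 492 = -40 kJ/mol.
Thus E(LS) − E(HS) = -40 kJ/mol.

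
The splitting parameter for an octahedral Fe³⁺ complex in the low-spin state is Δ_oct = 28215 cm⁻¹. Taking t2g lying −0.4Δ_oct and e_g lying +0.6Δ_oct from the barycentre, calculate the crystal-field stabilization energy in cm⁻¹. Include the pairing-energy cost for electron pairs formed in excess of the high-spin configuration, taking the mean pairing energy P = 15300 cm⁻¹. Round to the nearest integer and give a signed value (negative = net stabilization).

Fe is in group 8, so Fe³⁺ is d⁵ (8 − 3 = 5).
Configuration: t2g^5 e_g^0.
Orbital CFSE = 5(-0.4) + 0(0.6) = -2.0Δ_oct = -2.0 × 28215 = -56430 cm⁻¹.
Relative to high-spin t2g^3 e_g^2 (0 paired), the low-spin configuration has 2 additional pairs, contributing +2 × 15300 = +30600 cm⁻¹.
Net CFSE = -56430 + 30600 = -25830 cm⁻¹.

-25830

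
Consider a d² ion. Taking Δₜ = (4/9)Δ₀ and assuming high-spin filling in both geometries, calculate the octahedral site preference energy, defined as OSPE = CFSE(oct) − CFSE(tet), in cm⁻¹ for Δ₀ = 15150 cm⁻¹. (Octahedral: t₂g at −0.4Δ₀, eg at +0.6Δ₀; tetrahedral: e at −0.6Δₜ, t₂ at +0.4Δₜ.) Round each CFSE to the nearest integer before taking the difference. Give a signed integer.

Octahedral high-spin t₂g² eg⁰: CFSE = -0.8 × 15150 = -12120 cm⁻¹.
In a tetrahedral site the filling is e² t₂⁰: CFSE(tet) = -1.2Δₜ = -1.2 × (4/9)(15150) = -8080 cm⁻¹.
Subtracting, OSPE = -12120 − (-8080) = -4040 cm⁻¹.

-4040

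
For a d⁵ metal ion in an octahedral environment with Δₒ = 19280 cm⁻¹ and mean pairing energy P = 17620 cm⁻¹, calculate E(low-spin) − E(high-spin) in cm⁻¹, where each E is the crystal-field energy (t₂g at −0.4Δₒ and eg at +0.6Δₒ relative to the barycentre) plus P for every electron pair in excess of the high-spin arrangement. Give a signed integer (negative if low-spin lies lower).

High-spin: t₂g³ eg², CFSE = 0.0Δₒ = 0 cm⁻¹.
Low-spin t₂g⁵ eg⁰ gives -2.0Δₒ = -38560 cm⁻¹, but forming 2 extra pairs costs 2P = 35240 cm⁻¹, so E(LS) = -38560 + 35240 = -3320 cm⁻¹.
The difference is -3320 − (0) = -3320 cm⁻¹, so low-spin lies lower.

-3320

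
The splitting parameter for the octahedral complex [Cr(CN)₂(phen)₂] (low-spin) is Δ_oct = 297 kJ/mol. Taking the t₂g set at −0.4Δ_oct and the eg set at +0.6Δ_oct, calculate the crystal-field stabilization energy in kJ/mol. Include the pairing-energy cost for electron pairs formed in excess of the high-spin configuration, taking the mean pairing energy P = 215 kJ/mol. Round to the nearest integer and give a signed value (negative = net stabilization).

-260

Ligand charges: 2×(-1) from CN⁻ and 2×(+0) from phen sum to -2; with overall charge +0, Cr is +2.
Group 6 minus oxidation state +2 gives a d⁴ configuration for Cr²⁺.
Configuration: t₂g⁴ eg⁰.
Orbital CFSE = 4(-0.4) + 0(0.6) = -1.6Δ_oct = -1.6 × 297 = -475 kJ/mol.
Relative to high-spin t₂g³ eg¹ (0 paired), the low-spin configuration has 1 additional pair, contributing +1 × 215 = +215 kJ/mol.
Combining: -475 + 215 = -260 kJ/mol.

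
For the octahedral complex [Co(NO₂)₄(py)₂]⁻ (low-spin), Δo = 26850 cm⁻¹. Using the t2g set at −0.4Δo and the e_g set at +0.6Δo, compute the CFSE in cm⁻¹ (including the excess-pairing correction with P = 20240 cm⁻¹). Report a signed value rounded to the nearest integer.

-23960

Ligand charges: 4×(-1) from NO₂⁻ and 2×(+0) from py sum to -4; with overall charge -1, Co is +3.
Group 9 minus oxidation state +3 gives a d⁶ configuration for Co³⁺.
The d⁶ electrons fill as t2g^6 e_g^0.
Orbital CFSE = 6(-0.4) + 0(0.6) = -2.4Δo = -2.4 × 26850 = -64440 cm⁻¹.
Relative to high-spin t2g^4 e_g^2 (1 paired), the low-spin configuration has 2 additional pairs, contributing +2 × 20240 = +40480 cm⁻¹.
Net CFSE = -64440 + 40480 = -23960 cm⁻¹.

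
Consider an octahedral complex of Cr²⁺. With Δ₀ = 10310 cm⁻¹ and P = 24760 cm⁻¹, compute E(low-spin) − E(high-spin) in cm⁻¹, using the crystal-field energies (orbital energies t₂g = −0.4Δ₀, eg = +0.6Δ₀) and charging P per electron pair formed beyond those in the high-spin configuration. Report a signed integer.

Cr is in group 6, so Cr²⁺ is d⁴ (6 − 2 = 4).
High-spin: t₂g³ eg¹, CFSE = -0.6Δ₀ = -6186 cm⁻¹.
Low-spin: t₂g⁴ eg⁰, orbital CFSE = -1.6Δ₀ = -16496 cm⁻¹; plus 1 excess pair × P = +24760 cm⁻¹; total 8264 cm⁻¹.
The difference is 8264 − (-6186) = 14450 cm⁻¹, so high-spin lies lower.

14450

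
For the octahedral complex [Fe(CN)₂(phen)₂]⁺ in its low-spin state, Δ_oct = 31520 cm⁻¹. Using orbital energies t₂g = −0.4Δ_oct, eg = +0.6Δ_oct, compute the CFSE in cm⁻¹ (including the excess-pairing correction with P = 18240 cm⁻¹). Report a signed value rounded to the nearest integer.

-26560

Ligand charges: 2×(-1) from CN⁻ and 2×(+0) from phen sum to -2; with overall charge +1, Fe is +3.
Fe³⁺: group 8, so d-count = 8 − 3 = 5.
Electron filling gives t₂g⁵ eg⁰.
CFSE(orbital) = 5×(-0.4Δ_oct) + 0×(0.6Δ_oct) = -2.0Δ_oct; with Δ_oct = 31520 cm⁻¹ that is -63040 cm⁻¹.
Pairing penalty: 2 pairs vs 0 in the high-spin reference → 2 extra × P = 36480 cm⁻¹.
Net CFSE = -63040 + 36480 = -26560 cm⁻¹.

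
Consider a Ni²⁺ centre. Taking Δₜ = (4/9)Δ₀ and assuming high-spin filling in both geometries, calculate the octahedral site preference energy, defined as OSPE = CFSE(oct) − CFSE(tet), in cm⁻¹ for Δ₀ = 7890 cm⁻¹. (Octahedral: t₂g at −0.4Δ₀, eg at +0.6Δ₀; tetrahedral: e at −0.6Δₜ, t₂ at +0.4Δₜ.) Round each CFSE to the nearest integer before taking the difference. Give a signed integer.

Ni sits in group 10; removing 2 electrons leaves Ni²⁺ with 10 − 2 = 8 d electrons.
Octahedral (high-spin): t₂g⁶ eg², CFSE = 6(−0.4) + 2(+0.6) = -1.2Δ₀ = -1.2 × 7890 = -9468 cm⁻¹.
Tetrahedral: e⁴ t₂⁴, CFSE = 4(−0.6) + 4(+0.4) = -0.8Δₜ = -0.8 × (4/9) × 7890 = -2805 cm⁻¹.
OSPE = CFSE(oct) − CFSE(tet) = -9468 − (-2805) = -6663 cm⁻¹.

-6663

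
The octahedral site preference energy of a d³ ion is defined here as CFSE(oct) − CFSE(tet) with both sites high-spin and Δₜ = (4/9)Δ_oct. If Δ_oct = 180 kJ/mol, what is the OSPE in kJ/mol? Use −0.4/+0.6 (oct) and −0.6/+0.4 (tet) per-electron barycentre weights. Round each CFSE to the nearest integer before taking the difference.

Octahedral high-spin t₂g³ eg⁰: CFSE = -1.2 × 180 = -216 kJ/mol.
Tetrahedral e² t₂¹ gives -0.8Δₜ = -0.8 × (4/9) × 180 = -64 kJ/mol.
OSPE = -216 − (-64) = -152 kJ/mol.

-152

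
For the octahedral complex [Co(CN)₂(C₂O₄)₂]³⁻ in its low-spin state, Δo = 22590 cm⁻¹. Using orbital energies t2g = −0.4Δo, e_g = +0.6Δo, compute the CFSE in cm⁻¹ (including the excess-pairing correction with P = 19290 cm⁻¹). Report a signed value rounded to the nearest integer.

Ligand charges: 2×(-1) from CN⁻ and 2×(-2) from C₂O₄²⁻ sum to -6; with overall charge -3, Co is +3.
Co is in group 9, so Co³⁺ is d⁶ (9 − 3 = 6).
Electron filling gives t2g^6 e_g^0.
CFSE(orbital) = 6×(-0.4Δo) + 0×(0.6Δo) = -2.4Δo; with Δo = 22590 cm⁻¹ that is -54216 cm⁻¹.
High-spin d⁶ would be t2g^4 e_g^2 with 1 pair; low-spin has 3, so 2 excess pairs cost +2P = +38580 cm⁻¹.
Net CFSE = -54216 + 38580 = -15636 cm⁻¹.

-15636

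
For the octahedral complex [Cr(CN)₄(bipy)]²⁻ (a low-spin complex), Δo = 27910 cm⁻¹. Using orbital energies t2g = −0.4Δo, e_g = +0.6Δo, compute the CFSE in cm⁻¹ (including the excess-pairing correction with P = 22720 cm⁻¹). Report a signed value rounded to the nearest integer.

-21936

Ligand charges: 4×(-1) from CN⁻ and 1×(+0) from bipy sum to -4; with overall charge -2, Cr is +2.
Cr sits in group 6; removing 2 electrons leaves Cr²⁺ with 6 − 2 = 4 d electrons.
The d⁴ electrons fill as t2g^4 e_g^0.
The orbital stabilization is -1.6Δo = -1.6 × 27910 = -44656 cm⁻¹.
High-spin d⁴ would be t2g^3 e_g^1 with 0 pairs; low-spin has 1, so 1 excess pair costs +1P = +22720 cm⁻¹.
Overall CFSE = -44656 + 22720 = -21936 cm⁻¹.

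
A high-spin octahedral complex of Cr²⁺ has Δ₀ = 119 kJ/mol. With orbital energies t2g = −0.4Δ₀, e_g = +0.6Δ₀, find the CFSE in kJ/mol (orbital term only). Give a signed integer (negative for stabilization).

Cr is in group 6, so Cr²⁺ is d⁴ (6 − 2 = 4).
Configuration: t2g^3 e_g^1.
CFSE(orbital) = 3×(-0.4Δ₀) + 1×(0.6Δ₀) = -0.6Δ₀; with Δ₀ = 119 kJ/mol that is -71 kJ/mol.

-71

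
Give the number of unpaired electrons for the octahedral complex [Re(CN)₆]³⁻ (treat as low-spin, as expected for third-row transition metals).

2

Each CN⁻ contributes -1; 6 × (-1) = -6. With overall charge -3, Re is in the +3 oxidation state.
Re³⁺: group 7, so d-count = 7 − 3 = 4.
Configuration: t₂g⁴ eg⁰, giving 2 unpaired electrons.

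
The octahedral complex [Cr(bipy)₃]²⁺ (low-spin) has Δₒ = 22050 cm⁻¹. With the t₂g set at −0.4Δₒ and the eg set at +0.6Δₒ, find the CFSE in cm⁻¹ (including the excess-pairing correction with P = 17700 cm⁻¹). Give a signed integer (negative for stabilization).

-17580

bipy is neutral, so the +2 overall charge sits on Cr: oxidation state +2.
Cr is in group 6, so Cr²⁺ is d⁴ (6 − 2 = 4).
Electron filling gives t₂g⁴ eg⁰.
Orbital CFSE = 4(-0.4) + 0(0.6) = -1.6Δₒ = -1.6 × 22050 = -35280 cm⁻¹.
Pairing penalty: 1 pair vs 0 in the high-spin reference → 1 extra × P = 17700 cm⁻¹.
Overall CFSE = -35280 + 17700 = -17580 cm⁻¹.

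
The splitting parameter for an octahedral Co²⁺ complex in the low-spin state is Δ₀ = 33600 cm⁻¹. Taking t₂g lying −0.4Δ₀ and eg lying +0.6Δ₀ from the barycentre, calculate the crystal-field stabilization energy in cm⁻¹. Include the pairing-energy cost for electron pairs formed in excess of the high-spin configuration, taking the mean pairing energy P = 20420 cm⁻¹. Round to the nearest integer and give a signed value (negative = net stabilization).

-40060

Group 9 minus oxidation state +2 gives a d⁷ configuration for Co²⁺.
Electron filling gives t₂g⁶ eg¹.
The orbital stabilization is -1.8Δ₀ = -1.8 × 33600 = -60480 cm⁻¹.
High-spin d⁷ would be t₂g⁵ eg² with 2 pairs; low-spin has 3, so 1 excess pair costs +1P = +20420 cm⁻¹.
Combining: -60480 + 20420 = -40060 cm⁻¹.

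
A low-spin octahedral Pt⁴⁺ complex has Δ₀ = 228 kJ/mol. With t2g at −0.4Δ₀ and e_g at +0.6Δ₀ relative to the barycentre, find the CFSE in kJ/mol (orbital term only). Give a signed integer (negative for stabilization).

-547

Pt sits in group 10; removing 4 electrons leaves Pt⁴⁺ with 10 − 4 = 6 d electrons.
The d⁶ electrons fill as t2g^6 e_g^0.
Orbital CFSE = 6(-0.4) + 0(0.6) = -2.4Δ₀ = -2.4 × 228 = -547 kJ/mol.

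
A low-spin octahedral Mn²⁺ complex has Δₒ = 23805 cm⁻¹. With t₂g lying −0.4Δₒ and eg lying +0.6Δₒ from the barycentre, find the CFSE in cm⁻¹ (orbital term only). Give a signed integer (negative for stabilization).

-47610

Mn is in group 7, so Mn²⁺ is d⁵ (7 − 2 = 5).
The d⁵ electrons fill as t₂g⁵ eg⁰.
Orbital CFSE = 5(-0.4) + 0(0.6) = -2.0Δₒ = -2.0 × 23805 = -47610 cm⁻¹.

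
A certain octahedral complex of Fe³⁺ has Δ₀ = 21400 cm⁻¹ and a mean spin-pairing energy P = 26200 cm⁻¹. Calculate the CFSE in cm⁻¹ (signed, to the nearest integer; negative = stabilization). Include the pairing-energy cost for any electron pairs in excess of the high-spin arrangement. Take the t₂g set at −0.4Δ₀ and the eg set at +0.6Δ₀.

0

Group 8 minus oxidation state +3 gives a d⁵ configuration for Fe³⁺.
With Δ₀ < P the complex is high-spin.
Configuration: t₂g³ eg².
Orbital CFSE = 0.0Δ₀ = 0.0 × 21400 = 0 cm⁻¹.
High-spin has no excess pairs, so no pairing correction applies.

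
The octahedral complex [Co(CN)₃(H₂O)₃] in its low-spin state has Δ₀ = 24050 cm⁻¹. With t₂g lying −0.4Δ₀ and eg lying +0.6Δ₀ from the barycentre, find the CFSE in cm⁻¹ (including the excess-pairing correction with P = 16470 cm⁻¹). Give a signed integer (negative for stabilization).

Ligand charges: 3×(-1) from CN⁻ and 3×(+0) from H₂O sum to -3; with overall charge +0, Co is +3.
Co³⁺: group 9, so d-count = 9 − 3 = 6.
The d⁶ electrons fill as t₂g⁶ eg⁰.
The orbital stabilization is -2.4Δ₀ = -2.4 × 24050 = -57720 cm⁻¹.
High-spin d⁶ would be t₂g⁴ eg² with 1 pair; low-spin has 3, so 2 excess pairs cost +2P = +32940 cm⁻¹.
Net CFSE = -57720 + 32940 = -24780 cm⁻¹.

-24780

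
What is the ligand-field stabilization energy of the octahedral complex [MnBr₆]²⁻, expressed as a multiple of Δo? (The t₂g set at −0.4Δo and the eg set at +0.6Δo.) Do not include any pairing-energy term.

Each Br⁻ contributes -1; 6 × (-1) = -6. With overall charge -2, Mn is in the +4 oxidation state.
Mn⁴⁺: group 7, so d-count = 7 − 4 = 3.
Configuration: t₂g³ eg⁰.
CFSE = 3(-0.4Δo) + 0(0.6Δo) = -1.2Δo + 0.0Δo = -1.2Δo.

-1.2 Δo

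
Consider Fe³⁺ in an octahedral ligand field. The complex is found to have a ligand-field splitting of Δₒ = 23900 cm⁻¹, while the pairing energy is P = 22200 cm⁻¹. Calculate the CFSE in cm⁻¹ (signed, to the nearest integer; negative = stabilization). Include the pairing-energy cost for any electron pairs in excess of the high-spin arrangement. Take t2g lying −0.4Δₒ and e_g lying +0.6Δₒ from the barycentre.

-3400

Fe³⁺: group 8, so d-count = 8 − 3 = 5.
With Δₒ > P the complex is low-spin.
That gives t2g^5 e_g^0.
Orbital CFSE = -2.0Δₒ = -2.0 × 23900 = -47800 cm⁻¹.
Excess pairs vs high-spin: 2 − 0 = 2; pairing cost = +44400 cm⁻¹.
Net CFSE = -47800 + 44400 = -3400 cm⁻¹.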